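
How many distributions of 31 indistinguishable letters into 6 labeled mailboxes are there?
C(31+6-1, 6-1) = C(36, 5) = 376992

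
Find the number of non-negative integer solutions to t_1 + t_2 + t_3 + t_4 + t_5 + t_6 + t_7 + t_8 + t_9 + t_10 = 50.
C(50+10-1, 10-1) = C(59, 9) = 12565671261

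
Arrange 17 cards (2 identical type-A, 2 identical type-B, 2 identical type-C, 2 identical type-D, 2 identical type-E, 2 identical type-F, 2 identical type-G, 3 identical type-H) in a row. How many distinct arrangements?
17! / (2! × 2! × 2! × 2! × 2! × 2! × 2! × 3!) = 463134672000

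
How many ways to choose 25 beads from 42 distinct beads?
C(42,25) = 42!/(25!×17!) = 254661927156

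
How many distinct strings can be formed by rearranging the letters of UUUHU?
5! / (4! × 1!) = 5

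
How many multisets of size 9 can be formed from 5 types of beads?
C(9+5-1, 5-1) = C(13, 4) = 715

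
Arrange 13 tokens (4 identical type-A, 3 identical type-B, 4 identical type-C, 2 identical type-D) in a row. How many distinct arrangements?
13! / (4! × 3! × 4! × 2!) = 900900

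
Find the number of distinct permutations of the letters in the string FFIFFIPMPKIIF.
13! / (2! × 4! × 1! × 1! × 5!) = 1081080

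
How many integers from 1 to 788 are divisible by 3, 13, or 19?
⌊788/3⌋+⌊788/13⌋+⌊788/19⌋ - ⌊788/39⌋-⌊788/57⌋-⌊788/247⌋ + ⌊788/741⌋ = 262+60+41 - 20-13-3 + 1 = 328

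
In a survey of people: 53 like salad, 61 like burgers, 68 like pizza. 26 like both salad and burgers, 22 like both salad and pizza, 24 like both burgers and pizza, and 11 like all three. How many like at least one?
|A∪B∪C| = 53+61+68-26-22-24+11 = 121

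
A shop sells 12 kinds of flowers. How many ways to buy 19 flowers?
C(19+12-1, 12-1) = C(30, 11) = 54627300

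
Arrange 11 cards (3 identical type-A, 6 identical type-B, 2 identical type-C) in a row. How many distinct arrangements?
11! / (3! × 6! × 2!) = 4620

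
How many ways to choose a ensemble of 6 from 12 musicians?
C(12,6) = 12!/(6!×6!) = 924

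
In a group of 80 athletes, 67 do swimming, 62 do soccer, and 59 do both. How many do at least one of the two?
|A∪B| = |A| + |B| - |A∩B| = 67 + 62 - 59 = 70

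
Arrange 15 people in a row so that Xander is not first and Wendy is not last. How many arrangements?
By inclusion-exclusion: 15! - 2×(15-1)! + (15-2)! = 1307674368000 - 174356582400 + 6227020800 = 1139544806400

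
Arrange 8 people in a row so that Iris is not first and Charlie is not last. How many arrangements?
By inclusion-exclusion: 8! - 2×(8-1)! + (8-2)! = 40320 - 10080 + 720 = 30960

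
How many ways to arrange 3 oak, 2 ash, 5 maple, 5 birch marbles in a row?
15! / (3! × 2! × 5! × 5!) = 7567560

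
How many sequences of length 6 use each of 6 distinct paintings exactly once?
6! = 720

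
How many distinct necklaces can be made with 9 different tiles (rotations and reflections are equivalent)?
(9-1)!/2 = 40320/2 = 20160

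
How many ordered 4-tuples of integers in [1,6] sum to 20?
Coefficient of x^20 in (x + x² + ... + x^6)^4. By inclusion-exclusion on dice exceeding 6: Σ_j (-1)^j C(4,j)·C(20-1-6j, 3) = C(4,0)·C(19,3) - C(4,1)·C(13,3) + C(4,2)·C(7,3) = 1·969 - 4·286 + 6·35 = 35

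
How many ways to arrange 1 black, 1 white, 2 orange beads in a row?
4! / (1! × 1! × 2!) = 12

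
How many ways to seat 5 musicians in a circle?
Circular: fix one position, arrange the rest. (5-1)! = 24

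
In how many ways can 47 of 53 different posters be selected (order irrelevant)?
C(53,47) = 53!/(47!×6!) = 22957480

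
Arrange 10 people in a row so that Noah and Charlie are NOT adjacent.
Total - adjacent = 10! - (10-1)!×2 = 3628800 - 725760 = 2903040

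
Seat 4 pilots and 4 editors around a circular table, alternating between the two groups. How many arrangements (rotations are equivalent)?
Fix one of the pilots: (4-1)! ways for the remaining pilots, × 4! ways for the editors = 6 × 24 = 144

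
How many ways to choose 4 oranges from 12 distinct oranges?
C(12,4) = 12!/(4!×8!) = 495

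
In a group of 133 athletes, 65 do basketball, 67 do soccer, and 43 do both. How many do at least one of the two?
|A∪B| = |A| + |B| - |A∩B| = 65 + 67 - 43 = 89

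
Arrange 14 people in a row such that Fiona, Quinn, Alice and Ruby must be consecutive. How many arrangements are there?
Treat the 4 as one block: (14-4+1)! × 4! = 39916800 × 24 = 958003200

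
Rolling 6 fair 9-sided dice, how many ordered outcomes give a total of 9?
Coefficient of x^9 in (x + x² + ... + x^9)^6. By inclusion-exclusion on dice exceeding 9: Σ_j (-1)^j C(6,j)·C(9-1-9j, 5) = C(6,0)·C(8,5) = 1·56 = 56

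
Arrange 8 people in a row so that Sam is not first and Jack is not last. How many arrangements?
By inclusion-exclusion: 8! - 2×(8-1)! + (8-2)! = 40320 - 10080 + 720 = 30960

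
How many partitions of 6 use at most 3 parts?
By conjugation, equals partitions of 6 into parts ≤ 3. Let r_j(i) = number of partitions of i into parts ≤ j, for i = 0..6. r_1(i) = 1 for all i; r_j(i) = r_{j-1}(i) + r_j(i-j). Rows j = 2..3: ≤2: 1 1 2 2 3 3 4; ≤3: 1 1 2 3 4 5 7. r_3(6) = 7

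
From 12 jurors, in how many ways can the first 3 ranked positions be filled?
P(12,3) = 12!/(12-3)! = 1320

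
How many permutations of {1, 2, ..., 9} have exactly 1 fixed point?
Choose the 1 fixed point C(9,1) = 9, derange the rest: !8 = Σ_{j=0}^{8} (-1)^j·8!/j! = 40320 - 40320 + 20160 - 6720 + 1680 - 336 + 56 - 8 + 1 = 14833. Product = 9 × 14833 = 133497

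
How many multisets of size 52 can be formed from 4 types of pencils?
C(52+4-1, 4-1) = C(55, 3) = 26235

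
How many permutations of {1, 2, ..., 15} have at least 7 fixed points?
Exactly j fixed points: C(15,j)·!(15-j); sum over j ≥ 7 (derangement numbers via !m = (m-1)·(!(m-1) + !(m-2)): !0..!8 = 1, 0, 1, 2, 9, 44, 265, 1854, 14833). Σ_{j=7}^{15} C(15,j)·!(15-j) = C(15,7)·!8 + C(15,8)·!7 + C(15,9)·!6 + C(15,10)·!5 + C(15,11)·!4 + C(15,12)·!3 + C(15,13)·!2 + C(15,14)·!1 + C(15,15)·!0 = 6435·14833 + 6435·1854 + 5005·265 + 3003·44 + 1365·9 + 455·2 + 105·1 + 15·0 + 1·1 = 108852603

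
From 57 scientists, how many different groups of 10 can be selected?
C(57,10) = 57!/(10!×47!) = 43183019880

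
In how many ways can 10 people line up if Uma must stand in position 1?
Fix one position: (10-1)! = 362880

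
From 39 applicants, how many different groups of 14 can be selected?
C(39,14) = 39!/(14!×25!) = 15084504396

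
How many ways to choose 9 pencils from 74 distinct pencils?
C(74,9) = 74!/(9!×65!) = 110524147514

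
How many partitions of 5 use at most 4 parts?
By conjugation, equals partitions of 5 into parts ≤ 4. Let r_j(i) = number of partitions of i into parts ≤ j, for i = 0..5. r_1(i) = 1 for all i; r_j(i) = r_{j-1}(i) + r_j(i-j). Rows j = 2..4: ≤2: 1 1 2 2 3 3; ≤3: 1 1 2 3 4 5; ≤4: 1 1 2 3 5 6. r_4(5) = 6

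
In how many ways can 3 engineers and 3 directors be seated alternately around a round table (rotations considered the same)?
Fix one of the engineers: (3-1)! ways for the remaining engineers, × 3! ways for the directors = 2 × 6 = 12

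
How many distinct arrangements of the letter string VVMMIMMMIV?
10! / (3! × 5! × 2!) = 2520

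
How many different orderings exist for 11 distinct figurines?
11! = 39916800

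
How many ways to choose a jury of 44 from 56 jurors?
C(56,44) = 56!/(44!×12!) = 558383307300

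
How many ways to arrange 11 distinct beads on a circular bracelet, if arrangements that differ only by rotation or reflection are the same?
(11-1)!/2 = 3628800/2 = 1814400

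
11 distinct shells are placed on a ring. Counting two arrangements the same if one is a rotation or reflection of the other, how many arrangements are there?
(11-1)!/2 = 3628800/2 = 1814400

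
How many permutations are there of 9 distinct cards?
9! = 362880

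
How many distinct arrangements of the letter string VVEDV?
5! / (1! × 3! × 1!) = 20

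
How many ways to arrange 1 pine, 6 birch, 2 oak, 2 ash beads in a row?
11! / (1! × 6! × 2! × 2!) = 13860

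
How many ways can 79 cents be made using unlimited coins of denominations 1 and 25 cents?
Coefficient of x^79 in 1/(1-x^1) · 1/(1-x^25). Use j coins of 25 for j = 0..⌊79/25⌋ = 3, the rest in 1s: 3 + 1 = 4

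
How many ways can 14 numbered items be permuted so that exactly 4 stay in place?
Choose the 4 fixed points C(14,4) = 1001, derange the rest: !10 = Σ_{j=0}^{10} (-1)^j·10!/j! = 3628800 - 3628800 + 1814400 - 604800 + 151200 - 30240 + 5040 - 720 + 90 - 10 + 1 = 1334961. Product = 1001 × 1334961 = 1336295961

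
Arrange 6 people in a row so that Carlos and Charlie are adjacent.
Treat as block: (6-1)! × 2! = 120 × 2 = 240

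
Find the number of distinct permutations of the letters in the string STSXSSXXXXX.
11! / (6! × 1! × 4!) = 2310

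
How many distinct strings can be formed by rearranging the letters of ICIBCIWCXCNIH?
13! / (1! × 4! × 1! × 1! × 4! × 1! × 1!) = 10810800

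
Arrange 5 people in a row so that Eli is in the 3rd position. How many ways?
Fix one position: (5-1)! = 24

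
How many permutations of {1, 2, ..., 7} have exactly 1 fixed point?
Choose the 1 fixed point C(7,1) = 7, derange the rest: !6 = Σ_{j=0}^{6} (-1)^j·6!/j! = 720 - 720 + 360 - 120 + 30 - 6 + 1 = 265. Product = 7 × 265 = 1855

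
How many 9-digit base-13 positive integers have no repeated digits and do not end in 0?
Last digit: 12 nonzero choices. First digit: 11 (nonzero, ≠last). Middle 7: P(11,7) = 1663200. Total = 219542400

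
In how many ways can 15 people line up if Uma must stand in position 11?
Fix one position: (15-1)! = 87178291200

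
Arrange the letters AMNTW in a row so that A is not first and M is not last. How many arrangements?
By inclusion-exclusion: 5! - 2×(5-1)! + (5-2)! = 120 - 48 + 6 = 78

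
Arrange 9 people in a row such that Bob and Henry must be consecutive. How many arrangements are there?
Treat the 2 as one block: (9-2+1)! × 2! = 40320 × 2 = 80640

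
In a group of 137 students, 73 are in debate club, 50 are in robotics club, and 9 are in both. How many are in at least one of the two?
|A∪B| = |A| + |B| - |A∩B| = 73 + 50 - 9 = 114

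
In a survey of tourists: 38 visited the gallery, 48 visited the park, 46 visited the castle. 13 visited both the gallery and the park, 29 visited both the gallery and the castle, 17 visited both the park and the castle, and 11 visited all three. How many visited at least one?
|A∪B∪C| = 38+48+46-13-29-17+11 = 84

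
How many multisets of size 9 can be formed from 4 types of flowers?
C(9+4-1, 4-1) = C(12, 3) = 220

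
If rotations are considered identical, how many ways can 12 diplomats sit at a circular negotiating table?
Circular: fix one position, arrange the rest. (12-1)! = 39916800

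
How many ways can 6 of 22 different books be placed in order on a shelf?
P(22,6) = 22!/(22-6)! = 53721360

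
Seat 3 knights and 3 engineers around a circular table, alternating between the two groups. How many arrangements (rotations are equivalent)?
Fix one of the knights: (3-1)! ways for the remaining knights, × 3! ways for the engineers = 2 × 6 = 12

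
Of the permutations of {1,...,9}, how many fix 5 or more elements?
Exactly j fixed points: C(9,j)·!(9-j); sum over j ≥ 5 (derangement numbers via !m = (m-1)·(!(m-1) + !(m-2)): !0..!4 = 1, 0, 1, 2, 9). Σ_{j=5}^{9} C(9,j)·!(9-j) = C(9,5)·!4 + C(9,6)·!3 + C(9,7)·!2 + C(9,8)·!1 + C(9,9)·!0 = 126·9 + 84·2 + 36·1 + 9·0 + 1·1 = 1339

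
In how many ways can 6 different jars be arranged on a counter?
6! = 720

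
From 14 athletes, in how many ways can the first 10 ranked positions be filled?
P(14,10) = 14!/(14-10)! = 3632428800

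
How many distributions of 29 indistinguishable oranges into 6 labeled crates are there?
C(29+6-1, 6-1) = C(34, 5) = 278256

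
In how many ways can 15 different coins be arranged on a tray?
15! = 1307674368000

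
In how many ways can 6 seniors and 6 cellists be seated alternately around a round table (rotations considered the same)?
Fix one of the seniors: (6-1)! ways for the remaining seniors, × 6! ways for the cellists = 120 × 720 = 86400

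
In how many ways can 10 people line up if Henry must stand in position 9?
Fix one position: (10-1)! = 362880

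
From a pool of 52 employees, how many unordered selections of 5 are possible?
C(52,5) = 52!/(5!×47!) = 2598960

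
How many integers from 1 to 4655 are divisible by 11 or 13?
⌊4655/11⌋ + ⌊4655/13⌋ - ⌊4655/143⌋ = 423 + 358 - 32 = 749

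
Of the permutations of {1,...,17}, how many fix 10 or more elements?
Exactly j fixed points: C(17,j)·!(17-j); sum over j ≥ 10 (derangement numbers via !m = (m-1)·(!(m-1) + !(m-2)): !0..!7 = 1, 0, 1, 2, 9, 44, 265, 1854). Σ_{j=10}^{17} C(17,j)·!(17-j) = C(17,10)·!7 + C(17,11)·!6 + C(17,12)·!5 + C(17,13)·!4 + C(17,14)·!3 + C(17,15)·!2 + C(17,16)·!1 + C(17,17)·!0 = 19448·1854 + 12376·265 + 6188·44 + 2380·9 + 680·2 + 136·1 + 17·0 + 1·1 = 39631421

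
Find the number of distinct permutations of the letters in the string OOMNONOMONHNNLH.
15! / (2! × 5! × 2! × 5! × 1!) = 22702680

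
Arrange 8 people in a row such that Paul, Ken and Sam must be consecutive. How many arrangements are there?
Treat the 3 as one block: (8-3+1)! × 3! = 720 × 6 = 4320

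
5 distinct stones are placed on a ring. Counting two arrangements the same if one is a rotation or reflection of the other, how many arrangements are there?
(5-1)!/2 = 24/2 = 12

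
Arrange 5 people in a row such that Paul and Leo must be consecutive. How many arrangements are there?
Treat the 2 as one block: (5-2+1)! × 2! = 24 × 2 = 48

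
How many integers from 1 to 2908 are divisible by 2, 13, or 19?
⌊2908/2⌋+⌊2908/13⌋+⌊2908/19⌋ - ⌊2908/26⌋-⌊2908/38⌋-⌊2908/247⌋ + ⌊2908/494⌋ = 1454+223+153 - 111-76-11 + 5 = 1637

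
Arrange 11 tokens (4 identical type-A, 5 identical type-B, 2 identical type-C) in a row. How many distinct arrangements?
11! / (4! × 5! × 2!) = 6930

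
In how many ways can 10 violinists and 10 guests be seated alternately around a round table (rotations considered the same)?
Fix one of the violinists: (10-1)! ways for the remaining violinists, × 10! ways for the guests = 362880 × 3628800 = 1316818944000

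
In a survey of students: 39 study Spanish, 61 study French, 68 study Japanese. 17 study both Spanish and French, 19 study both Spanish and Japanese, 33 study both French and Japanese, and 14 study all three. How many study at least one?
|A∪B∪C| = 39+61+68-17-19-33+14 = 113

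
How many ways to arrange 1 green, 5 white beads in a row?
6! / (1! × 5!) = 6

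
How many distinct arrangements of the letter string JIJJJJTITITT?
12! / (5! × 4! × 3!) = 27720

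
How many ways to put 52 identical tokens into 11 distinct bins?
C(52+11-1, 11-1) = C(62, 10) = 107518933731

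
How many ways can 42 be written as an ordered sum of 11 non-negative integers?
C(42+11-1, 11-1) = C(52, 10) = 15820024220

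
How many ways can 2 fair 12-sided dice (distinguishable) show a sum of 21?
Coefficient of x^21 in (x + x² + ... + x^12)^2. By inclusion-exclusion on dice exceeding 12: Σ_j (-1)^j C(2,j)·C(21-1-12j, 1) = C(2,0)·C(20,1) - C(2,1)·C(8,1) = 1·20 - 2·8 = 4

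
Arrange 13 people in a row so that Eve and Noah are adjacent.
Treat as block: (13-1)! × 2! = 479001600 × 2 = 958003200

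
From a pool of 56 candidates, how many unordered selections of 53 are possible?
C(56,53) = 56!/(53!×3!) = 27720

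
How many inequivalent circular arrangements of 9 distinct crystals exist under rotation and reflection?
(9-1)!/2 = 40320/2 = 20160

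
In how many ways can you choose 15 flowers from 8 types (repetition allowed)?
C(15+8-1, 8-1) = C(22, 7) = 170544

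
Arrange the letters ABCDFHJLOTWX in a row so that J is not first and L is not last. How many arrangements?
By inclusion-exclusion: 12! - 2×(12-1)! + (12-2)! = 479001600 - 79833600 + 3628800 = 402796800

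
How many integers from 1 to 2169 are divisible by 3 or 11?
⌊2169/3⌋ + ⌊2169/11⌋ - ⌊2169/33⌋ = 723 + 197 - 65 = 855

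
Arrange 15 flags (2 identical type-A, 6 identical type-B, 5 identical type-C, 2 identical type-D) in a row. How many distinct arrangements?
15! / (2! × 6! × 5! × 2!) = 3783780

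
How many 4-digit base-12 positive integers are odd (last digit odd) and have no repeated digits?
Last∈{1,3,5,7,9,11}. Last=0: 0. Last nonzero: 6×10×P(10,2) = 5400. Total = 5400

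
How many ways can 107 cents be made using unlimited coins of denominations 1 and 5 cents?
Coefficient of x^107 in 1/(1-x^1) · 1/(1-x^5). Use j coins of 5 for j = 0..⌊107/5⌋ = 21, the rest in 1s: 21 + 1 = 22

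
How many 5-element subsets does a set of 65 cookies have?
C(65,5) = 65!/(5!×60!) = 8259888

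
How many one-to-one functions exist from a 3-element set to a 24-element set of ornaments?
P(24,3) = 24!/(24-3)! = 12144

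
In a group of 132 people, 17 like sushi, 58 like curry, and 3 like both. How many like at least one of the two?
|A∪B| = |A| + |B| - |A∩B| = 17 + 58 - 3 = 72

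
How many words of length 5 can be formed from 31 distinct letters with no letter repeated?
P(31,5) = 31!/(31-5)! = 20389320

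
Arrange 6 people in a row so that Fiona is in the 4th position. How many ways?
Fix one position: (6-1)! = 120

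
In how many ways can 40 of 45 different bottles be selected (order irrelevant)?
C(45,40) = 45!/(40!×5!) = 1221759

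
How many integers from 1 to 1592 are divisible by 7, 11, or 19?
⌊1592/7⌋+⌊1592/11⌋+⌊1592/19⌋ - ⌊1592/77⌋-⌊1592/133⌋-⌊1592/209⌋ + ⌊1592/1463⌋ = 227+144+83 - 20-11-7 + 1 = 417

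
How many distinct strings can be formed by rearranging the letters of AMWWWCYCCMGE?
12! / (1! × 3! × 2! × 1! × 1! × 1! × 3!) = 6652800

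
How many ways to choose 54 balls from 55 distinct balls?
C(55,54) = 55!/(54!×1!) = 55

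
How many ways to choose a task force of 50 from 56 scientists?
C(56,50) = 56!/(50!×6!) = 32468436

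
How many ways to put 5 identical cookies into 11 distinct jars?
C(5+11-1, 11-1) = C(15, 10) = 3003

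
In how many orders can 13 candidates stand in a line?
13! = 6227020800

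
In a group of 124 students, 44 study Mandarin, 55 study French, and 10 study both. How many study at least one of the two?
|A∪B| = |A| + |B| - |A∩B| = 44 + 55 - 10 = 89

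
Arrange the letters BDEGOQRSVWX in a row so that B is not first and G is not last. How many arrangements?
By inclusion-exclusion: 11! - 2×(11-1)! + (11-2)! = 39916800 - 7257600 + 362880 = 33022080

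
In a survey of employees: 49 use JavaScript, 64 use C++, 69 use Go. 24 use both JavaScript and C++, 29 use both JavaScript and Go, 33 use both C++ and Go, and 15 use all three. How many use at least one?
|A∪B∪C| = 49+64+69-24-29-33+15 = 111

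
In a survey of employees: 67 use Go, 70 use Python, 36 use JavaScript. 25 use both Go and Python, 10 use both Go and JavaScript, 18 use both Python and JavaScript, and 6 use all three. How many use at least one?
|A∪B∪C| = 67+70+36-25-10-18+6 = 126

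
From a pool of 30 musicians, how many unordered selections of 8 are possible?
C(30,8) = 30!/(8!×22!) = 5852925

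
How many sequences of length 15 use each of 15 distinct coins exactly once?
15! = 1307674368000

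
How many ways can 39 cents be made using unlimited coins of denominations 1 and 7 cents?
Coefficient of x^39 in 1/(1-x^1) · 1/(1-x^7). Use j coins of 7 for j = 0..⌊39/7⌋ = 5, the rest in 1s: 5 + 1 = 6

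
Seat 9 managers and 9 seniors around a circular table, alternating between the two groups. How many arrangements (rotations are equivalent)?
Fix one of the managers: (9-1)! ways for the remaining managers, × 9! ways for the seniors = 40320 × 362880 = 14631321600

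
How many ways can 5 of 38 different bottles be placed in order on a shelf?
P(38,5) = 38!/(38-5)! = 60233040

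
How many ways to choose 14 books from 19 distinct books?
C(19,14) = 19!/(14!×5!) = 11628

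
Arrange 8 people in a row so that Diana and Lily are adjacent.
Treat as block: (8-1)! × 2! = 5040 × 2 = 10080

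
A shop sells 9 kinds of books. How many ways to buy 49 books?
C(49+9-1, 9-1) = C(57, 8) = 1652411475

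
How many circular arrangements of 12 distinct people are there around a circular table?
Circular: fix one position, arrange the rest. (12-1)! = 39916800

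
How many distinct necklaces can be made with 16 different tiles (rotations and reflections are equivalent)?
(16-1)!/2 = 1307674368000/2 = 653837184000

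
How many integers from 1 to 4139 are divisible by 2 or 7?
⌊4139/2⌋ + ⌊4139/7⌋ - ⌊4139/14⌋ = 2069 + 591 - 295 = 2365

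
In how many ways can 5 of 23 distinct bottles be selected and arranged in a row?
P(23,5) = 23!/(23-5)! = 4037880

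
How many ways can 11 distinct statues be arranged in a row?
11! = 39916800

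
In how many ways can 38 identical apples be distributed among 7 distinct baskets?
C(38+7-1, 7-1) = C(44, 6) = 7059052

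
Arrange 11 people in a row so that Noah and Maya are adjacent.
Treat as block: (11-1)! × 2! = 3628800 × 2 = 7257600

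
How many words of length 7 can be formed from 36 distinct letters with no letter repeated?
P(36,7) = 36!/(36-7)! = 42072307200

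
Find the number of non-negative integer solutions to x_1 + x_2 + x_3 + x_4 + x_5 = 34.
C(34+5-1, 5-1) = C(38, 4) = 73815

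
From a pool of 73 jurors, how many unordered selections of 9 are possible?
C(73,9) = 73!/(9!×64!) = 97082021465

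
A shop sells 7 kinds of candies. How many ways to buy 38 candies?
C(38+7-1, 7-1) = C(44, 6) = 7059052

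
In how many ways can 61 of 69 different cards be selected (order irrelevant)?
C(69,61) = 69!/(61!×8!) = 8361453672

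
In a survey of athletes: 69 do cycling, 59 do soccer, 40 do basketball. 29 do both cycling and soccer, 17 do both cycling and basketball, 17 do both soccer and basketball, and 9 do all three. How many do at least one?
|A∪B∪C| = 69+59+40-29-17-17+9 = 114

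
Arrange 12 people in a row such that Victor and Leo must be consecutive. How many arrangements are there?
Treat the 2 as one block: (12-2+1)! × 2! = 39916800 × 2 = 79833600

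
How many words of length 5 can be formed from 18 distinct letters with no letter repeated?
P(18,5) = 18!/(18-5)! = 1028160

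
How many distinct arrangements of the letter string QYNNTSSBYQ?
10! / (1! × 2! × 2! × 2! × 2! × 1!) = 226800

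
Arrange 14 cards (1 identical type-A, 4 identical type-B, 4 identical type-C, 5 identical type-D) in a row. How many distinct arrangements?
14! / (1! × 4! × 4! × 5!) = 1261260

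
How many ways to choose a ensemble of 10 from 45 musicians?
C(45,10) = 45!/(10!×35!) = 3190187286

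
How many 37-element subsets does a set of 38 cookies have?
C(38,37) = 38!/(37!×1!) = 38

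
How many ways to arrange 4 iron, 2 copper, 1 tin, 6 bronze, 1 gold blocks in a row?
14! / (4! × 2! × 1! × 6! × 1!) = 2522520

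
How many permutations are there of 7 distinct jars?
7! = 5040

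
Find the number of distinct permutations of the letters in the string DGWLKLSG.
8! / (1! × 2! × 1! × 2! × 1! × 1!) = 10080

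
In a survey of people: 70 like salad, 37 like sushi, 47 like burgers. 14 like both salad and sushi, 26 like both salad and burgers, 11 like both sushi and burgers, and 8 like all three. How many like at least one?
|A∪B∪C| = 70+37+47-14-26-11+8 = 111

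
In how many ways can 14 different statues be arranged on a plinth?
14! = 87178291200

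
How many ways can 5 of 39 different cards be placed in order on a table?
P(39,5) = 39!/(39-5)! = 69090840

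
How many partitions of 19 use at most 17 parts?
By conjugation, equals partitions of 19 into parts ≤ 17. Let r_j(i) = number of partitions of i into parts ≤ j, for i = 0..19. r_1(i) = 1 for all i; r_j(i) = r_{j-1}(i) + r_j(i-j). Rows j = 2..17: ≤2: 1 1 2 2 3 3 4 4 5 5 6 6 7 7 8 8 9 9 10 10; ≤3: 1 1 2 3 4 5 7 8 10 12 14 16 19 21 24 27 30 33 37 40; ≤4: 1 1 2 3 5 6 9 11 15 18 23 27 34 39 47 54 64 72 84 94; ≤5: 1 1 2 3 5 7 10 13 18 23 30 37 47 57 70 84 101 119 141 164; ≤6: 1 1 2 3 5 7 11 14 20 26 35 44 58 71 90 110 136 163 199 235; ≤7: 1 1 2 3 5 7 11 15 21 28 38 49 65 82 105 131 164 201 248 300; ≤8: 1 1 2 3 5 7 11 15 22 29 40 52 70 89 116 146 186 230 288 352; ≤9: 1 1 2 3 5 7 11 15 22 30 41 54 73 94 123 157 201 252 318 393; ≤10: 1 1 2 3 5 7 11 15 22 30 42 55 75 97 128 164 212 267 340 423; ≤11: 1 1 2 3 5 7 11 15 22 30 42 56 76 99 131 169 219 278 355 445; ≤12: 1 1 2 3 5 7 11 15 22 30 42 56 77 100 133 172 224 285 366 460; ≤13: 1 1 2 3 5 7 11 15 22 30 42 56 77 101 134 174 227 290 373 471; ≤14: 1 1 2 3 5 7 11 15 22 30 42 56 77 101 135 175 229 293 378 478; ≤15: 1 1 2 3 5 7 11 15 22 30 42 56 77 101 135 176 230 295 381 483; ≤16: 1 1 2 3 5 7 11 15 22 30 42 56 77 101 135 176 231 296 383 486; ≤17: 1 1 2 3 5 7 11 15 22 30 42 56 77 101 135 176 231 297 384 488. r_17(19) = 488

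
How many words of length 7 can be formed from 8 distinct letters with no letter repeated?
P(8,7) = 8!/(8-7)! = 40320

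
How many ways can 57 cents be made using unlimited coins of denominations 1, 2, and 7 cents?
Coefficient of x^57 in 1/(1-x^1) · 1/(1-x^2) · 1/(1-x^7). Case on j = number of 7-cent coins (j = 0..8); remainder r = 57 - 7j is made from {1,2} in ⌊r/2⌋+1 ways. r = 57, 50, 43, 36, 29, 22, 15, 8, 1 → 29 + 26 + 22 + 19 + 15 + 12 + 8 + 5 + 1 = 137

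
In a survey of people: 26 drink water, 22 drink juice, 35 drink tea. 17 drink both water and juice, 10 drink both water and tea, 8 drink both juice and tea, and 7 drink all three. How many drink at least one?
|A∪B∪C| = 26+22+35-17-10-8+7 = 55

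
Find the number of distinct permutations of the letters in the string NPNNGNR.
7! / (1! × 1! × 1! × 4!) = 210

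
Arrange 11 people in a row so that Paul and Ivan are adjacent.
Treat as block: (11-1)! × 2! = 3628800 × 2 = 7257600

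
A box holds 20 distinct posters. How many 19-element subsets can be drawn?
C(20,19) = 20!/(19!×1!) = 20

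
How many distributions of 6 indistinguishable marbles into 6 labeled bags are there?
C(6+6-1, 6-1) = C(11, 5) = 462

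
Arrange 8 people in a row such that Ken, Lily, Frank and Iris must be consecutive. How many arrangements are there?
Treat the 4 as one block: (8-4+1)! × 4! = 120 × 24 = 2880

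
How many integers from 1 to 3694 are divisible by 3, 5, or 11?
⌊3694/3⌋+⌊3694/5⌋+⌊3694/11⌋ - ⌊3694/15⌋-⌊3694/33⌋-⌊3694/55⌋ + ⌊3694/165⌋ = 1231+738+335 - 246-111-67 + 22 = 1902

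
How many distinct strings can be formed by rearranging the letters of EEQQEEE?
7! / (5! × 2!) = 21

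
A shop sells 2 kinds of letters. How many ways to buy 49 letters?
C(49+2-1, 2-1) = C(50, 1) = 50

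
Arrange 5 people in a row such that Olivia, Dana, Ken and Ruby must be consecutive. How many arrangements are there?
Treat the 4 as one block: (5-4+1)! × 4! = 2 × 24 = 48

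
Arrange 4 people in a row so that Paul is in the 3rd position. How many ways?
Fix one position: (4-1)! = 6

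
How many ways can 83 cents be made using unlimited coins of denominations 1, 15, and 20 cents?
Coefficient of x^83 in 1/(1-x^1) · 1/(1-x^15) · 1/(1-x^20). Case on j = number of 20-cent coins (j = 0..4); remainder r = 83 - 20j is made from {1,15} in ⌊r/15⌋+1 ways. r = 83, 63, 43, 23, 3 → 6 + 5 + 3 + 2 + 1 = 17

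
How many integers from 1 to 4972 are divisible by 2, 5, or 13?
⌊4972/2⌋+⌊4972/5⌋+⌊4972/13⌋ - ⌊4972/10⌋-⌊4972/26⌋-⌊4972/65⌋ + ⌊4972/130⌋ = 2486+994+382 - 497-191-76 + 38 = 3136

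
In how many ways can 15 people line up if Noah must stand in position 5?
Fix one position: (15-1)! = 87178291200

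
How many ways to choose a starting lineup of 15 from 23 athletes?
C(23,15) = 23!/(15!×8!) = 490314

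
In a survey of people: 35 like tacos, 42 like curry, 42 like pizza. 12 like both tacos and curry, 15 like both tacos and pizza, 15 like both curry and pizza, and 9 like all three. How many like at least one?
|A∪B∪C| = 35+42+42-12-15-15+9 = 86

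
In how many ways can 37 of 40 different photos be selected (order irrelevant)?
C(40,37) = 40!/(37!×3!) = 9880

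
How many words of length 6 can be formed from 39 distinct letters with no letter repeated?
P(39,6) = 39!/(39-6)! = 2349088560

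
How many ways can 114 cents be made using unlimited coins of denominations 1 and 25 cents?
Coefficient of x^114 in 1/(1-x^1) · 1/(1-x^25). Use j coins of 25 for j = 0..⌊114/25⌋ = 4, the rest in 1s: 4 + 1 = 5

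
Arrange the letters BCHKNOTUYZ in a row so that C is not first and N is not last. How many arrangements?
By inclusion-exclusion: 10! - 2×(10-1)! + (10-2)! = 3628800 - 725760 + 40320 = 2943360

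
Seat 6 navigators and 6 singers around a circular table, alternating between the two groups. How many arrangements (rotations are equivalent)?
Fix one of the navigators: (6-1)! ways for the remaining navigators, × 6! ways for the singers = 120 × 720 = 86400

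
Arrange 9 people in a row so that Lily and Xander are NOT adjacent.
Total - adjacent = 9! - (9-1)!×2 = 362880 - 80640 = 282240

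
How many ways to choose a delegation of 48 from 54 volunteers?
C(54,48) = 54!/(48!×6!) = 25827165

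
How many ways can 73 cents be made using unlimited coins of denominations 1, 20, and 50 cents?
Coefficient of x^73 in 1/(1-x^1) · 1/(1-x^20) · 1/(1-x^50). Case on j = number of 50-cent coins (j = 0..1); remainder r = 73 - 50j is made from {1,20} in ⌊r/20⌋+1 ways. r = 73, 23 → 4 + 2 = 6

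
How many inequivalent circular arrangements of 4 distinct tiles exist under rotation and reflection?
(4-1)!/2 = 6/2 = 3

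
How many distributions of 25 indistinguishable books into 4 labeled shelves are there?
C(25+4-1, 4-1) = C(28, 3) = 3276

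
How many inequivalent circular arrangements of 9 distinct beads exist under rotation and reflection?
(9-1)!/2 = 40320/2 = 20160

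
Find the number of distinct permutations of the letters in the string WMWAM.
5! / (2! × 2! × 1!) = 30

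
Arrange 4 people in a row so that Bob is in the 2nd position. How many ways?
Fix one position: (4-1)! = 6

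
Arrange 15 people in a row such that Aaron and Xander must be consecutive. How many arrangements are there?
Treat the 2 as one block: (15-2+1)! × 2! = 87178291200 × 2 = 174356582400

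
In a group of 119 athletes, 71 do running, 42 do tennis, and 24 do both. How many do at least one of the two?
|A∪B| = |A| + |B| - |A∩B| = 71 + 42 - 24 = 89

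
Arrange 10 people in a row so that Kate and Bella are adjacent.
Treat as block: (10-1)! × 2! = 362880 × 2 = 725760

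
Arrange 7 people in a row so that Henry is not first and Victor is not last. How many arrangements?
By inclusion-exclusion: 7! - 2×(7-1)! + (7-2)! = 5040 - 1440 + 120 = 3720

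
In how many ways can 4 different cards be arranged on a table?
4! = 24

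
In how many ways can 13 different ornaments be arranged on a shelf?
13! = 6227020800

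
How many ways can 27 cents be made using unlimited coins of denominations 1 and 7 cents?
Coefficient of x^27 in 1/(1-x^1) · 1/(1-x^7). Use j coins of 7 for j = 0..⌊27/7⌋ = 3, the rest in 1s: 3 + 1 = 4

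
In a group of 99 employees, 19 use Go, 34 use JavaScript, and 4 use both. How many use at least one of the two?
|A∪B| = |A| + |B| - |A∩B| = 19 + 34 - 4 = 49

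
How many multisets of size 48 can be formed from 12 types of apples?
C(48+12-1, 12-1) = C(59, 11) = 279871768995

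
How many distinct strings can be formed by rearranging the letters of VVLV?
4! / (1! × 3!) = 4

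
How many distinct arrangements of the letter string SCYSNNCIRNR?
11! / (2! × 2! × 1! × 3! × 2! × 1!) = 831600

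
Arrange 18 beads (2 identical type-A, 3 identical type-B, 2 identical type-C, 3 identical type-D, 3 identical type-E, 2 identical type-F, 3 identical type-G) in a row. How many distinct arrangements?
18! / (2! × 3! × 2! × 3! × 3! × 2! × 3!) = 617512896000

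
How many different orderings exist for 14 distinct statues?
14! = 87178291200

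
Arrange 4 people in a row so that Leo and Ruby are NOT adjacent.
Total - adjacent = 4! - (4-1)!×2 = 24 - 12 = 12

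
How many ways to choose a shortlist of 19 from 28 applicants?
C(28,19) = 28!/(19!×9!) = 6906900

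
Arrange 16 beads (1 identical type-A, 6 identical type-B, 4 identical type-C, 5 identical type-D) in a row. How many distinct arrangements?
16! / (1! × 6! × 4! × 5!) = 10090080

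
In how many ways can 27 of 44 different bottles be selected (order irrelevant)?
C(44,27) = 44!/(27!×17!) = 686353797976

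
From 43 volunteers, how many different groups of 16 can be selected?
C(43,16) = 43!/(16!×27!) = 265182149218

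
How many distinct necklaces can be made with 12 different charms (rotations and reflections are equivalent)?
(12-1)!/2 = 39916800/2 = 19958400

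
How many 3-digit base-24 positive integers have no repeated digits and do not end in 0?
Last digit: 23 nonzero choices. First digit: 22 (nonzero, ≠last). Middle 1: P(22,1) = 22. Total = 11132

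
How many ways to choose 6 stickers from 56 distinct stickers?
C(56,6) = 56!/(6!×50!) = 32468436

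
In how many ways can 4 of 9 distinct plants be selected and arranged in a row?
P(9,4) = 9!/(9-4)! = 3024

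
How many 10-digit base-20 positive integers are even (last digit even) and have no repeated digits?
Last∈{0,2,4,6,8,10,12,14,16,18}. Last=0: 33522128640. Last nonzero: 9×18×P(18,8) = 285820254720. Total = 319342383360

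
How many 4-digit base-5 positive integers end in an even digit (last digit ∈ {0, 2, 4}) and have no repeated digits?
Last∈{0,2,4}. Last=0: 24. Last nonzero: 2×3×P(3,2) = 36. Total = 60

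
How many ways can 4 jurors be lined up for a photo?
4! = 24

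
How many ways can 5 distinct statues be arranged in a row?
5! = 120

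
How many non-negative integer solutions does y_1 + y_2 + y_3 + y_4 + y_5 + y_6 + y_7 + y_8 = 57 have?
C(57+8-1, 8-1) = C(64, 7) = 621216192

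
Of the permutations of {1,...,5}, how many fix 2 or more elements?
Exactly j fixed points: C(5,j)·!(5-j); sum over j ≥ 2 (derangement numbers via !m = (m-1)·(!(m-1) + !(m-2)): !0..!3 = 1, 0, 1, 2). Σ_{j=2}^{5} C(5,j)·!(5-j) = C(5,2)·!3 + C(5,3)·!2 + C(5,4)·!1 + C(5,5)·!0 = 10·2 + 10·1 + 5·0 + 1·1 = 31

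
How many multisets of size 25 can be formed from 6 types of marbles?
C(25+6-1, 6-1) = C(30, 5) = 142506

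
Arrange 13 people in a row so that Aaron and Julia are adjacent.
Treat as block: (13-1)! × 2! = 479001600 × 2 = 958003200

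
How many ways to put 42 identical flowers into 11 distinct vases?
C(42+11-1, 11-1) = C(52, 10) = 15820024220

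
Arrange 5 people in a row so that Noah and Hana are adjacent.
Treat as block: (5-1)! × 2! = 24 × 2 = 48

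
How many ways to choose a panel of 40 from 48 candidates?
C(48,40) = 48!/(40!×8!) = 377348994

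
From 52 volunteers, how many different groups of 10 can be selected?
C(52,10) = 52!/(10!×42!) = 15820024220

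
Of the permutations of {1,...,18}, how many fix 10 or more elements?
Exactly j fixed points: C(18,j)·!(18-j); sum over j ≥ 10 (derangement numbers via !m = (m-1)·(!(m-1) + !(m-2)): !0..!8 = 1, 0, 1, 2, 9, 44, 265, 1854, 14833). Σ_{j=10}^{18} C(18,j)·!(18-j) = C(18,10)·!8 + C(18,11)·!7 + C(18,12)·!6 + C(18,13)·!5 + C(18,14)·!4 + C(18,15)·!3 + C(18,16)·!2 + C(18,17)·!1 + C(18,18)·!0 = 43758·14833 + 31824·1854 + 18564·265 + 8568·44 + 3060·9 + 816·2 + 153·1 + 18·0 + 1·1 = 713389888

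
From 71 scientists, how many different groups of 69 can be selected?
C(71,69) = 71!/(69!×2!) = 2485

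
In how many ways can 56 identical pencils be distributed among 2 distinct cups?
C(56+2-1, 2-1) = C(57, 1) = 57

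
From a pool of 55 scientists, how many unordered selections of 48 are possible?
C(55,48) = 55!/(48!×7!) = 202927725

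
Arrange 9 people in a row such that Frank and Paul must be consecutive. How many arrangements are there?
Treat the 2 as one block: (9-2+1)! × 2! = 40320 × 2 = 80640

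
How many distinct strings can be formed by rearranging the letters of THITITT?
7! / (1! × 2! × 4!) = 105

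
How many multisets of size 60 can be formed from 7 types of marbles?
C(60+7-1, 7-1) = C(66, 6) = 90858768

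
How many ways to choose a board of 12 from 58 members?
C(58,12) = 58!/(12!×46!) = 891794789340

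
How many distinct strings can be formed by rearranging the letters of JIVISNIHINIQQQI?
15! / (1! × 1! × 3! × 6! × 1! × 1! × 2!) = 151351200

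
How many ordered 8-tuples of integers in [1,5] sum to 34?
Coefficient of x^34 in (x + x² + ... + x^5)^8. By inclusion-exclusion on dice exceeding 5: Σ_j (-1)^j C(8,j)·C(34-1-5j, 7) = C(8,0)·C(33,7) - C(8,1)·C(28,7) + C(8,2)·C(23,7) - C(8,3)·C(18,7) + C(8,4)·C(13,7) - C(8,5)·C(8,7) = 1·4272048 - 8·1184040 + 28·245157 - 56·31824 + 70·1716 - 56·8 = 1652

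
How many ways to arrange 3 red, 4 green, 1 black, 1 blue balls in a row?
9! / (3! × 4! × 1! × 1!) = 2520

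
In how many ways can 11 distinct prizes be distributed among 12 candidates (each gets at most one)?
P(12,11) = 12!/(12-11)! = 479001600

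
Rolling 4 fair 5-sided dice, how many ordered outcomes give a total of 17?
Coefficient of x^17 in (x + x² + ... + x^5)^4. By inclusion-exclusion on dice exceeding 5: Σ_j (-1)^j C(4,j)·C(17-1-5j, 3) = C(4,0)·C(16,3) - C(4,1)·C(11,3) + C(4,2)·C(6,3) = 1·560 - 4·165 + 6·20 = 20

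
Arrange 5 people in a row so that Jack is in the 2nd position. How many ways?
Fix one position: (5-1)! = 24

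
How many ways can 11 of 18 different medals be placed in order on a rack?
P(18,11) = 18!/(18-11)! = 1270312243200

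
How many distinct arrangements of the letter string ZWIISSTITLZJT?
13! / (2! × 1! × 2! × 1! × 1! × 3! × 3!) = 43243200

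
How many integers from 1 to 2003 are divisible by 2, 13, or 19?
⌊2003/2⌋+⌊2003/13⌋+⌊2003/19⌋ - ⌊2003/26⌋-⌊2003/38⌋-⌊2003/247⌋ + ⌊2003/494⌋ = 1001+154+105 - 77-52-8 + 4 = 1127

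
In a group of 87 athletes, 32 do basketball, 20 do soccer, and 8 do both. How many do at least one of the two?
|A∪B| = |A| + |B| - |A∩B| = 32 + 20 - 8 = 44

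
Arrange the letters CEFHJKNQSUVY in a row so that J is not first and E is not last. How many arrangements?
By inclusion-exclusion: 12! - 2×(12-1)! + (12-2)! = 479001600 - 79833600 + 3628800 = 402796800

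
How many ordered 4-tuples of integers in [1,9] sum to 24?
Coefficient of x^24 in (x + x² + ... + x^9)^4. By inclusion-exclusion on dice exceeding 9: Σ_j (-1)^j C(4,j)·C(24-1-9j, 3) = C(4,0)·C(23,3) - C(4,1)·C(14,3) + C(4,2)·C(5,3) = 1·1771 - 4·364 + 6·10 = 375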